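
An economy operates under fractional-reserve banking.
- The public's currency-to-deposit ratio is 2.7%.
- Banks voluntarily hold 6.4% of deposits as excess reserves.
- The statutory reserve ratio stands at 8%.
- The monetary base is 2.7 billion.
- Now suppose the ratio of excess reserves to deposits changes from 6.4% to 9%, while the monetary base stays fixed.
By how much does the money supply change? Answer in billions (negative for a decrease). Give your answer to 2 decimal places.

-2.14 billion

Initially m₁ = (1 + 0.027) / (0.08 + 0.064 + 0.027) ≈ 6.0058, so M₁ = 6.0058 × 2.7 ≈ 16.2157 billion.
After the change m₂ = (1 + 0.027) / (0.08 + 0.09 + 0.027) ≈ 5.2132, so M₂ = 5.2132 × 2.7 ≈ 14.0756 billion.
ΔM = M₂ − M₁ = 14.0756 − 16.2157 = -2.1401 billion.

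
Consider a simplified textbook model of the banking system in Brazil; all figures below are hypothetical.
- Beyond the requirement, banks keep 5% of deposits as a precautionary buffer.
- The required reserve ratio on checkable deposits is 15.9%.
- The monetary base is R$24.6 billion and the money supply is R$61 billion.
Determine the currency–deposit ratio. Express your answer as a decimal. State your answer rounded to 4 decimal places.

0.3256

Using m = M/MB = 61/24.6 ≈ 2.479675. From m = (1 + c)/(c + rr + e), rearranging gives 1 + c = m·(c + rr + e), so c·(1 − m) = m·(rr + e) − 1.
Hence c = [m·(rr + e) − 1]/(1 − m) = [2.479675 × (0.159 + 0.05) − 1] / (1 − 2.479675) ≈ 0.325577.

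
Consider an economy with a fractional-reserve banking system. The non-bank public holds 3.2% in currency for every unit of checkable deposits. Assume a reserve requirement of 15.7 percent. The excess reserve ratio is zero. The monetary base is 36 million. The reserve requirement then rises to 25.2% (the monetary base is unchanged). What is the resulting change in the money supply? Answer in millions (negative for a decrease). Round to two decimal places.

-65.75 million

Initially m₁ = (1 + 0.032) / (0.157 + 0.032) ≈ 5.46032, so M₁ = 5.46032 × 36 ≈ 196.5715 million.
After the change m₂ = (1 + 0.032) / (0.252 + 0.032) ≈ 3.63380, so M₂ = 3.63380 × 36 = 130.8168 million.
ΔM = M₂ − M₁ = 130.8168 − 196.5715 = -65.7547 million.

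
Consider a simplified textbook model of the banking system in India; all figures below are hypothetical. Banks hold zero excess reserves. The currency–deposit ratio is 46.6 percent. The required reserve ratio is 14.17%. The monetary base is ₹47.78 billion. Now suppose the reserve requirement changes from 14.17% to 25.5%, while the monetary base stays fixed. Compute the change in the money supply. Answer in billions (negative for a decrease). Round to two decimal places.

-18.11 billion

Initially m₁ = (1 + 0.466) / (0.1417 + 0.466) ≈ 2.41237, so M₁ = 2.41237 × 47.78 ≈ 115.263 billion.
After the change m₂ = (1 + 0.466) / (0.255 + 0.466) ≈ 2.03329, so M₂ = 2.03329 × 47.78 ≈ 97.1506 billion.
ΔM = M₂ − M₁ = 97.1506 − 115.263 = -18.1124 billion.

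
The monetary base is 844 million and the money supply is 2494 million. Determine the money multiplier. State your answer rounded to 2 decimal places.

The money multiplier is m = M / MB = 2494 / 844 ≈ 2.95498.

2.95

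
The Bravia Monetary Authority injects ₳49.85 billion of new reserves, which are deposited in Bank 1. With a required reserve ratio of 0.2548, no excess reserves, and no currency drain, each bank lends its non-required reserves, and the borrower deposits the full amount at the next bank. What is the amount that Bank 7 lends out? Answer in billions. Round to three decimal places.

Each bank lends a fraction (1 − rr) = 0.7452 of the deposit it receives, so Bank 7 receives 49.85·0.7452^6 and lends 49.85·0.7452^7 ≈ 6.3617 billion.

₳6.362 billion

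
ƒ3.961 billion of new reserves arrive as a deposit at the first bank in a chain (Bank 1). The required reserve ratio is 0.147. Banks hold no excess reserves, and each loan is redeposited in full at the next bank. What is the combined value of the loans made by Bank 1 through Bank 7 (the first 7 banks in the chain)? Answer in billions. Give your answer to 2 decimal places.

Bank i lends (1 − rr)^i of the original deposit: Bank 1 lends 3.961·0.8530 ≈ 3.3787, Bank 2 lends 3.961·0.8530² ≈ 2.8821, and so on.
Summing a geometric series: total = 3.961·[0.8530·(1 − 0.8530^7) / (1 − 0.8530)] ≈ 15.4323 billion.

ƒ15.43 billion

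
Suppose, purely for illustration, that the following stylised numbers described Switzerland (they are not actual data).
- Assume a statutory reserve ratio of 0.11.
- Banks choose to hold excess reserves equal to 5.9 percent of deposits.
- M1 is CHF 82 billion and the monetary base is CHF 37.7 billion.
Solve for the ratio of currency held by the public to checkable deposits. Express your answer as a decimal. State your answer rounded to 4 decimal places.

0.5382

Using m = M/MB = 82/37.7 ≈ 2.175066. From m = (1 + c)/(c + rr + e), rearranging gives 1 + c = m·(c + rr + e), so c·(1 − m) = m·(rr + e) − 1.
Hence c = [m·(rr + e) − 1]/(1 − m) = [2.175066 × (0.11 + 0.059) − 1] / (1 − 2.175066) ≈ 0.538194.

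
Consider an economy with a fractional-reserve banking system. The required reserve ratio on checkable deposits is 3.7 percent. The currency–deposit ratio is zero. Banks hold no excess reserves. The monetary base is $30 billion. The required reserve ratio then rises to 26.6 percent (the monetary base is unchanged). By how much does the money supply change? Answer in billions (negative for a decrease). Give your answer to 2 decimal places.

-698.03 billion

Initially m₁ = 1 / (0.037) ≈ 27.02703, so M₁ = 27.02703 × 30 = 810.8109 billion.
After the change m₂ = 1 / (0.266) ≈ 3.75940, so M₂ = 3.75940 × 30 = 112.782 billion.
ΔM = M₂ − M₁ = 112.782 − 810.8109 = -698.0289 billion.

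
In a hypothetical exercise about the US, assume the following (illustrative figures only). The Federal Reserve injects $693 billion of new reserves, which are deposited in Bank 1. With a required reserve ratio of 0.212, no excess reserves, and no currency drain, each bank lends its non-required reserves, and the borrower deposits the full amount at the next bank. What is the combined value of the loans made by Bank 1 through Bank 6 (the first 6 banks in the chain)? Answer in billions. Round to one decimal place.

$1959.2 billion

Bank i lends (1 − rr)^i of the original deposit: Bank 1 lends 693·0.7880 = 546.0840, Bank 2 lends 693·0.7880² ≈ 430.3142, and so on.
Summing a geometric series: total = 693·[0.7880·(1 − 0.7880^6) / (1 − 0.7880)] ≈ 1959.1581 billion.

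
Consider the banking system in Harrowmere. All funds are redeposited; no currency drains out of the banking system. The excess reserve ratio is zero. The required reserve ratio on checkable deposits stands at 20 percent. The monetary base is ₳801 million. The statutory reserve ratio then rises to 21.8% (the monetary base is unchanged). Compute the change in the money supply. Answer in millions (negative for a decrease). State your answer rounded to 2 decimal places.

Initially m₁ = 1 / (0.2) = 5, so M₁ = 5 × 801 = 4005 million.
After the change m₂ = 1 / (0.218) ≈ 4.587156, so M₂ = 4.587156 × 801 ≈ 3674.312 million.
ΔM = M₂ − M₁ = 3674.312 − 4005 = -330.688 million.

-330.69 million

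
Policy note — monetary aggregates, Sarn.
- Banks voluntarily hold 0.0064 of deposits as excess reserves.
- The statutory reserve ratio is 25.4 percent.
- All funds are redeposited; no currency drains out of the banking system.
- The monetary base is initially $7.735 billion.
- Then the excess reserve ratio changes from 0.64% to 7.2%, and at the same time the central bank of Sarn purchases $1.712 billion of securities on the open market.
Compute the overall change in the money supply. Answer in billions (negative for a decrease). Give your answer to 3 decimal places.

Before: m₁ = 1 / (0.254 + 0.0064) ≈ 3.84025, MB₁ = 7.735, so M₁ = 3.84025 × 7.735 ≈ 29.7043 billion.
After: m₂ = 1 / (0.254 + 0.072) ≈ 3.06748, MB₂ = 7.735 + 1.712 = 9.447, so M₂ = 3.06748 × 9.447 ≈ 28.9785 billion.
ΔM = M₂ − M₁ = 28.9785 − 29.7043 = -0.7258 billion.

-0.726 billion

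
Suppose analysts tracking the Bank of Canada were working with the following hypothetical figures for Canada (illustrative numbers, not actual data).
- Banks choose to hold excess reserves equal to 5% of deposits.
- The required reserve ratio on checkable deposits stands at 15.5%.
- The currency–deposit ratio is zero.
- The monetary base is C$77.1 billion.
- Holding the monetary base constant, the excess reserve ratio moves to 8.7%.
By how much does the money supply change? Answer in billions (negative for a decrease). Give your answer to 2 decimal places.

Initially m₁ = 1 / (0.155 + 0.05) ≈ 4.87805, so M₁ = 4.87805 × 77.1 ≈ 376.0977 billion.
After the change m₂ = 1 / (0.155 + 0.087) ≈ 4.13223, so M₂ = 4.13223 × 77.1 ≈ 318.5949 billion.
ΔM = M₂ − M₁ = 318.5949 − 376.0977 = -57.5028 billion.

-57.50 billion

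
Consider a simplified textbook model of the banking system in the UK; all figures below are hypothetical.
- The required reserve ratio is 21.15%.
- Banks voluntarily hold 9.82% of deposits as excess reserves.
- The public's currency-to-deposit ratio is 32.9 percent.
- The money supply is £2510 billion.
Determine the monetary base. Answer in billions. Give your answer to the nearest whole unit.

£1206 billion

The money multiplier is m = (1 + c) / (rr + e + c) = (1 + 0.329) / (0.2115 + 0.0982 + 0.329) ≈ 2.08079.
MB = M / m = 2510 / 2.08079 ≈ 1206.2726 billion.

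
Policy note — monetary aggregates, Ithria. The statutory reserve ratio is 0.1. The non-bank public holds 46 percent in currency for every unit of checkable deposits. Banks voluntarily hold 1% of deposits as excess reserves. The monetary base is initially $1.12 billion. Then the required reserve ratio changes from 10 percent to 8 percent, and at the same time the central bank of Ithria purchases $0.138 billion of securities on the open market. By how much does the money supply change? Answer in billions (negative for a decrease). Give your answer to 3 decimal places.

Before: m₁ = (1 + 0.46) / (0.1 + 0.01 + 0.46) ≈ 2.56140, MB₁ = 1.12, so M₁ = 2.56140 × 1.12 ≈ 2.8688 billion.
After: m₂ = (1 + 0.46) / (0.08 + 0.01 + 0.46) ≈ 2.65455, MB₂ = 1.12 + 0.138 = 1.258, so M₂ = 2.65455 × 1.258 ≈ 3.3394 billion.
ΔM = M₂ − M₁ = 3.3394 − 2.8688 = 0.4706 billion.

$0.471 billion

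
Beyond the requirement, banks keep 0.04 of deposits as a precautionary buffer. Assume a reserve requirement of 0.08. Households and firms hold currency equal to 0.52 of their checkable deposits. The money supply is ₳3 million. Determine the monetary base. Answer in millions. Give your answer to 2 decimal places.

₳1.26 million

The money multiplier is m = (1 + c) / (rr + e + c) = (1 + 0.52) / (0.08 + 0.04 + 0.52) = 2.3750.
MB = M / m = 3 / 2.3750 ≈ 1.2632 million.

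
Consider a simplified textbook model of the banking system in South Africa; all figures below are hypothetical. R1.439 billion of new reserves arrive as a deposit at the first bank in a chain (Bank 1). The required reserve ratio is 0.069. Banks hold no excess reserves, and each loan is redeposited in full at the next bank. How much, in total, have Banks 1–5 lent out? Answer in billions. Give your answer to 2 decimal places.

Bank i lends (1 − rr)^i of the original deposit: Bank 1 lends 1.439·0.9310 ≈ 1.3397, Bank 2 lends 1.439·0.9310² ≈ 1.2473, and so on.
Summing a geometric series: total = 1.439·[0.9310·(1 − 0.9310^5) / (1 − 0.9310)] ≈ 5.8358 billion.

R5.84 billion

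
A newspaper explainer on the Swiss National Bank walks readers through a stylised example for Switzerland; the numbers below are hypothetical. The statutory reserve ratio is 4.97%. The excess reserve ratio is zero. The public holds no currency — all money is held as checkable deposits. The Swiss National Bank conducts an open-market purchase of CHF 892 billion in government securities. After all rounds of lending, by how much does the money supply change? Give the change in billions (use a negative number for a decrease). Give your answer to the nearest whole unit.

CHF 17948 billion

The simple money multiplier is m = 1/rr = 1/0.0497 ≈ 20.1207.
An open-market purchase increases the monetary base by 892 billion, so ΔM = m × ΔMB = 20.1207 × 892 = 17947.6644 billion.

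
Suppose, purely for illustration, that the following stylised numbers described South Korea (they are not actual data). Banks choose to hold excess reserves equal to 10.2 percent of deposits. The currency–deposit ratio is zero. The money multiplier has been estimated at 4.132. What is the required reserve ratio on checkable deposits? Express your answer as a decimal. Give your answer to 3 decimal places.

Using m = 4.132. Since m = (1 + c)/(c + rr + e), the denominator satisfies c + rr + e = (1 + c)/m = (1 + 0) / 4.132 ≈ 0.242014.
With c = 0 and e = 0.102, the required reserve ratio on checkable deposits is 0.242014 − 0 − 0.102 = 0.140014.

0.140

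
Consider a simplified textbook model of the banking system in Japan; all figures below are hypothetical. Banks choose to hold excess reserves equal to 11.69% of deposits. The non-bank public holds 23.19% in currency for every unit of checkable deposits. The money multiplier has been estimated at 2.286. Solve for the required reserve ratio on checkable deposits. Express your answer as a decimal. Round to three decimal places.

Using m = 2.286. Since m = (1 + c)/(c + rr + e), the denominator satisfies c + rr + e = (1 + c)/m = (1 + 0.2319) / 2.286 ≈ 0.538889.
With c = 0.2319 and e = 0.1169, the required reserve ratio on checkable deposits is 0.538889 − 0.2319 − 0.1169 = 0.190089.

0.190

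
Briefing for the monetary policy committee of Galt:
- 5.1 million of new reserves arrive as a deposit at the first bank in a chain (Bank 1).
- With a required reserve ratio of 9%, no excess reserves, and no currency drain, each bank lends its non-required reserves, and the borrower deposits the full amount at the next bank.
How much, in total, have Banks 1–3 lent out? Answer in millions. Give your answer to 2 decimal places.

12.71 million

Bank i lends (1 − rr)^i of the original deposit: Bank 1 lends 5.1·0.9100 = 4.6410, Bank 2 lends 5.1·0.9100² ≈ 4.2233, and so on.
Summing a geometric series: total = 5.1·[0.9100·(1 − 0.9100^3) / (1 − 0.9100)] ≈ 12.7075 million.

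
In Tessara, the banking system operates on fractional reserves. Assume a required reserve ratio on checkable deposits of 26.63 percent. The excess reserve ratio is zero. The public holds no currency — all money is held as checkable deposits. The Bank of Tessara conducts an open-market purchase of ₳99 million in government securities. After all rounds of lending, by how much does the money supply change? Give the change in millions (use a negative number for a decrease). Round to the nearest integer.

The simple money multiplier is m = 1/rr = 1/0.2663 ≈ 3.7552.
An open-market purchase increases the monetary base by 99 million, so ΔM = m × ΔMB = 3.7552 × 99 = 371.7648 million.

₳372 million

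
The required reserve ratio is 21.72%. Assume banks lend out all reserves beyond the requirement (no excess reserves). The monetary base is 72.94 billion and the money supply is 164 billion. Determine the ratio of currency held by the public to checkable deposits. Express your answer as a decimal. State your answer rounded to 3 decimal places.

0.410

Using m = M/MB = 164/72.94 ≈ 2.248423. From m = (1 + c)/(c + rr + e), rearranging gives 1 + c = m·(c + rr + e), so c·(1 − m) = m·(rr + e) − 1.
Hence c = [m·(rr + e) − 1]/(1 − m) = [2.248423 × (0.2172 + 0) − 1] / (1 − 2.248423) ≈ 0.409831.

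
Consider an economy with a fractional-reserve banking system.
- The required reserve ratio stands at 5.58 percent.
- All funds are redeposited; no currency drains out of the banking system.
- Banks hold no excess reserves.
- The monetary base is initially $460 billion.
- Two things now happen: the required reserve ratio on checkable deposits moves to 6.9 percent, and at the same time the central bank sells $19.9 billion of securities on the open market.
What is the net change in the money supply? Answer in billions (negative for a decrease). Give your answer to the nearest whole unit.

-1865 billion

Before: m₁ = 1 / (0.0558) ≈ 17.9211, MB₁ = 460, so M₁ = 17.9211 × 460 = 8243.706 billion.
After: m₂ = 1 / (0.069) ≈ 14.4928, MB₂ = 460 − 19.9 = 440.1, so M₂ = 14.4928 × 440.1 ≈ 6378.2813 billion.
ΔM = M₂ − M₁ = 6378.2813 − 8243.706 = -1865.4247 billion.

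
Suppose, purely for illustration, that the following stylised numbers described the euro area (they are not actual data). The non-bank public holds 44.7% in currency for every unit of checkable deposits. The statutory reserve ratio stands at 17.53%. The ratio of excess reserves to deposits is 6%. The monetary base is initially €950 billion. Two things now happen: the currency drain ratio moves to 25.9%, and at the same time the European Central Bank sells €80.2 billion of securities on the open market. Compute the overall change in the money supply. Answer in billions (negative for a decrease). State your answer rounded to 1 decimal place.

€200.7 billion

Before: m₁ = (1 + 0.447) / (0.1753 + 0.06 + 0.447) ≈ 2.12077, MB₁ = 950, so M₁ = 2.12077 × 950 = 2014.7315 billion.
After: m₂ = (1 + 0.259) / (0.1753 + 0.06 + 0.259) ≈ 2.54704, MB₂ = 950 − 80.2 = 869.8, so M₂ = 2.54704 × 869.8 ≈ 2215.4154 billion.
ΔM = M₂ − M₁ = 2215.4154 − 2014.7315 = 200.6839 billion.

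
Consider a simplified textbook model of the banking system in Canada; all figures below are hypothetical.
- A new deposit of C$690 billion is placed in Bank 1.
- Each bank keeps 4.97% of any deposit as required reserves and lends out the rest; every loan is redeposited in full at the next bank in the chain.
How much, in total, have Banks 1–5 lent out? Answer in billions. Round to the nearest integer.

C$2968 billion

Bank i lends (1 − rr)^i of the original deposit: Bank 1 lends 690·0.9503 = 655.7070, Bank 2 lends 690·0.9503² ≈ 623.1184, and so on.
Summing a geometric series: total = 690·[0.9503·(1 − 0.9503^5) / (1 − 0.9503)] ≈ 2968.4467 billion.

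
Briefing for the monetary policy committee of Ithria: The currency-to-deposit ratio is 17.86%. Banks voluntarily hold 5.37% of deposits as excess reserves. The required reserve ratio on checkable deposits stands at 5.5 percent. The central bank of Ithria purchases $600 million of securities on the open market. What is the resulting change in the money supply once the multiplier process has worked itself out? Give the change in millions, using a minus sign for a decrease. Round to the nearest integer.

The money multiplier is m = (1 + c) / (rr + e + c) = (1 + 0.1786) / (0.055 + 0.0537 + 0.1786) ≈ 4.1023.
The purchase adds 600 million of base, so ΔM = m × ΔMB = 4.1023 × (+600) = 2461.38 million.

$2461 million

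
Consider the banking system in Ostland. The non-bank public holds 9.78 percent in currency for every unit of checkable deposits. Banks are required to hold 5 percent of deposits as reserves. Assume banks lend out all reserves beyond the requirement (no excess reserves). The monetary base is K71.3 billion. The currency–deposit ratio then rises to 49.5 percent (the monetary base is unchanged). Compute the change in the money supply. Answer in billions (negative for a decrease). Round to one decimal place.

-334.0 billion

Initially m₁ = (1 + 0.0978) / (0.05 + 0.0978) ≈ 7.4276, so M₁ = 7.4276 × 71.3 ≈ 529.5879 billion.
After the change m₂ = (1 + 0.495) / (0.05 + 0.495) ≈ 2.7431, so M₂ = 2.7431 × 71.3 ≈ 195.583 billion.
ΔM = M₂ − M₁ = 195.583 − 529.5879 = -334.0049 billion.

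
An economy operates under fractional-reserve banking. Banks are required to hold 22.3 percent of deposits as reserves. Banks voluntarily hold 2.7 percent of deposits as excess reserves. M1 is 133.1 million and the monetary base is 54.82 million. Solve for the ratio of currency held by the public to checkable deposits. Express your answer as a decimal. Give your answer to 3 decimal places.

Using m = M/MB = 133.1/54.82 ≈ 2.427946. From m = (1 + c)/(c + rr + e), rearranging gives 1 + c = m·(c + rr + e), so c·(1 − m) = m·(rr + e) − 1.
Hence c = [m·(rr + e) − 1]/(1 − m) = [2.427946 × (0.223 + 0.027) − 1] / (1 − 2.427946) ≈ 0.275230.

0.275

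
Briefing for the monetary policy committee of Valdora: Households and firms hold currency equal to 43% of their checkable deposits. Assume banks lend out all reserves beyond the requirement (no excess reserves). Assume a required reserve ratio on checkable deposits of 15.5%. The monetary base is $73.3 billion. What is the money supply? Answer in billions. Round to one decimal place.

$179.2 billion

The money multiplier is m = (1 + c) / (rr + c) = (1 + 0.43) / (0.155 + 0.43) ≈ 2.4444.
So M = m × MB = 2.4444 × 73.3 ≈ 179.1745 billion.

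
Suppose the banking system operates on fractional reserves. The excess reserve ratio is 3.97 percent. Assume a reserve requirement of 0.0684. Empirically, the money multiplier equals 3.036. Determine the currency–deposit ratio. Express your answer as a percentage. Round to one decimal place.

Using m = 3.036. From m = (1 + c)/(c + rr + e), rearranging gives 1 + c = m·(c + rr + e), so c·(1 − m) = m·(rr + e) − 1.
Hence c = [m·(rr + e) − 1]/(1 − m) = [3.036 × (0.0684 + 0.0397) − 1] / (1 − 3.036) ≈ 0.329965.

33.0%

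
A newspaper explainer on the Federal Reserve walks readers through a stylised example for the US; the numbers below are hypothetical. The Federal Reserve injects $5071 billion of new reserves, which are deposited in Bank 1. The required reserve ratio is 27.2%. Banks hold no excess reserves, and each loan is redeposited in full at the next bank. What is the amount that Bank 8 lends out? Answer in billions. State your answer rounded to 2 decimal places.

Each bank lends a fraction (1 − rr) = 0.7280 of the deposit it receives, so Bank 8 receives 5071·0.7280^7 and lends 5071·0.7280^8 ≈ 400.0780 billion.

$400.08 billion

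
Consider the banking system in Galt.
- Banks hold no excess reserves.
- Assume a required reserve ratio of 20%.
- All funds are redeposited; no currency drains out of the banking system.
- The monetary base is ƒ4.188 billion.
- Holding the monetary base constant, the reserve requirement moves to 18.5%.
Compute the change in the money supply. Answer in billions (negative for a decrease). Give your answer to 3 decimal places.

Initially m₁ = 1 / (0.2) = 5, so M₁ = 5 × 4.188 = 20.94 billion.
After the change m₂ = 1 / (0.185) ≈ 5.40541, so M₂ = 5.40541 × 4.188 ≈ 22.6379 billion.
ΔM = M₂ − M₁ = 22.6379 − 20.94 = 1.6979 billion.

ƒ1.698 billion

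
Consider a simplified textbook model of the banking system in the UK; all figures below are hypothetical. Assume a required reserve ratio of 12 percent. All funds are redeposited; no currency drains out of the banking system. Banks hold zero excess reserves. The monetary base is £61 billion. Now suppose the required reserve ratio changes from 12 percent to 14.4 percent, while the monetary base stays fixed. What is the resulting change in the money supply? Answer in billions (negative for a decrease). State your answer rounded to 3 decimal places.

Initially m₁ = 1 / (0.12) ≈ 8.333333, so M₁ = 8.333333 × 61 ≈ 508.3333 billion.
After the change m₂ = 1 / (0.144) ≈ 6.944444, so M₂ = 6.944444 × 61 ≈ 423.6111 billion.
ΔM = M₂ − M₁ = 423.6111 − 508.3333 = -84.7222 billion.

-84.722 billion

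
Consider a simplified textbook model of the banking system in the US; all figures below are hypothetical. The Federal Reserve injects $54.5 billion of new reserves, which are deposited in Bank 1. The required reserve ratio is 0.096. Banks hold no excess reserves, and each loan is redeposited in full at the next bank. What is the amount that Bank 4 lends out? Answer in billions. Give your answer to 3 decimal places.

Each bank lends a fraction (1 − rr) = 0.9040 of the deposit it receives, so Bank 4 receives 54.5·0.9040^3 and lends 54.5·0.9040^4 ≈ 36.3974 billion.

$36.397 billion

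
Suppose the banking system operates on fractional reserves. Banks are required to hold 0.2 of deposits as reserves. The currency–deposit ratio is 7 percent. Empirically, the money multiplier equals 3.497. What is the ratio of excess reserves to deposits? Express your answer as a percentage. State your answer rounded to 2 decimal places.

3.60%

Using m = 3.497. Since m = (1 + c)/(c + rr + e), the denominator satisfies c + rr + e = (1 + c)/m = (1 + 0.07) / 3.497 ≈ 0.305977.
With c = 0.07 and rr = 0.2, the ratio of excess reserves to deposits is 0.305977 − 0.07 − 0.2 = 0.035977.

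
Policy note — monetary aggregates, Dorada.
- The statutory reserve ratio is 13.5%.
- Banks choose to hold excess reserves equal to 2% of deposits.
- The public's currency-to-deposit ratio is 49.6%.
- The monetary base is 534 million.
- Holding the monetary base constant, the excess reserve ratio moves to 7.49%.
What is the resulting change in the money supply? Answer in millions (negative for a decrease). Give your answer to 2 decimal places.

-95.44 million

Initially m₁ = (1 + 0.496) / (0.135 + 0.02 + 0.496) ≈ 2.298003, so M₁ = 2.298003 × 534 ≈ 1227.1336 million.
After the change m₂ = (1 + 0.496) / (0.135 + 0.0749 + 0.496) ≈ 2.119280, so M₂ = 2.119280 × 534 ≈ 1131.6955 million.
ΔM = M₂ − M₁ = 1131.6955 − 1227.1336 = -95.4381 million.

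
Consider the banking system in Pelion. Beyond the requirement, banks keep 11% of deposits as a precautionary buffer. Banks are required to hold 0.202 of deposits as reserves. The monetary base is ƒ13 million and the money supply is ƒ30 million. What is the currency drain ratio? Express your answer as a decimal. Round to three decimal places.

Using m = M/MB = 30/13 ≈ 2.307692. From m = (1 + c)/(c + rr + e), rearranging gives 1 + c = m·(c + rr + e), so c·(1 − m) = m·(rr + e) − 1.
Hence c = [m·(rr + e) − 1]/(1 − m) = [2.307692 × (0.202 + 0.11) − 1] / (1 − 2.307692) ≈ 0.214118.

0.214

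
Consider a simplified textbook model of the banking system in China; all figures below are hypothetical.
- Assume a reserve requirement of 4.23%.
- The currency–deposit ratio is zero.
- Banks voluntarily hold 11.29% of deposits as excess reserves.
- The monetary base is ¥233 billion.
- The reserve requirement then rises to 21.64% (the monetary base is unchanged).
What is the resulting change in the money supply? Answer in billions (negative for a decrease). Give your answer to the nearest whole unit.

Initially m₁ = 1 / (0.0423 + 0.1129) ≈ 6.4433, so M₁ = 6.4433 × 233 = 1501.2889 billion.
After the change m₂ = 1 / (0.2164 + 0.1129) ≈ 3.0367, so M₂ = 3.0367 × 233 = 707.5511 billion.
ΔM = M₂ − M₁ = 707.5511 − 1501.2889 = -793.7378 billion.

-794 billion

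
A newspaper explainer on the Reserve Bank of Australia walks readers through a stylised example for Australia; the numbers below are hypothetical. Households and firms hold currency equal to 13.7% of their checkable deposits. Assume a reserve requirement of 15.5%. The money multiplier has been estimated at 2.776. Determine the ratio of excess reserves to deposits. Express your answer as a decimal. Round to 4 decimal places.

0.1176

Using m = 2.776. Since m = (1 + c)/(c + rr + e), the denominator satisfies c + rr + e = (1 + c)/m = (1 + 0.137) / 2.776 ≈ 0.409582.
With c = 0.137 and rr = 0.155, the ratio of excess reserves to deposits is 0.409582 − 0.137 − 0.155 = 0.117582.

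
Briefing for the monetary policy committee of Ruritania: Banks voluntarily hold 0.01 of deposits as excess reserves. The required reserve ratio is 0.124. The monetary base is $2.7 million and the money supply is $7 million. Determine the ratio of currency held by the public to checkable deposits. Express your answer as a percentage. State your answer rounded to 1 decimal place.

41.0%

Using m = M/MB = 7/2.7 ≈ 2.592593. From m = (1 + c)/(c + rr + e), rearranging gives 1 + c = m·(c + rr + e), so c·(1 − m) = m·(rr + e) − 1.
Hence c = [m·(rr + e) − 1]/(1 − m) = [2.592593 × (0.124 + 0.01) − 1] / (1 − 2.592593) ≈ 0.409767.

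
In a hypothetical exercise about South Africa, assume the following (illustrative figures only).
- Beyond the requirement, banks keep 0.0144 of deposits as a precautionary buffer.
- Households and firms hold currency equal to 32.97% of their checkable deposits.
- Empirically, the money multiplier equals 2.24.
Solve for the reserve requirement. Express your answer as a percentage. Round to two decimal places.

24.95%

Using m = 2.24. Since m = (1 + c)/(c + rr + e), the denominator satisfies c + rr + e = (1 + c)/m = (1 + 0.3297) / 2.24 ≈ 0.593616.
With c = 0.3297 and e = 0.0144, the reserve requirement is 0.593616 − 0.3297 − 0.0144 = 0.249516.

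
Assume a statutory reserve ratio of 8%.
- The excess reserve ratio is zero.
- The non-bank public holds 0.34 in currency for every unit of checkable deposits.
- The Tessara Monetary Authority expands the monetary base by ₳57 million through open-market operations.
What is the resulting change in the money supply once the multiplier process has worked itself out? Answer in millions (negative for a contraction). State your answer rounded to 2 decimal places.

₳181.86 million

The money multiplier is m = (1 + c) / (rr + c) = (1 + 0.34) / (0.08 + 0.34) ≈ 3.19048.
The purchase adds 57 million of base, so ΔM = m × ΔMB = 3.19048 × (+57) ≈ 181.8574 million.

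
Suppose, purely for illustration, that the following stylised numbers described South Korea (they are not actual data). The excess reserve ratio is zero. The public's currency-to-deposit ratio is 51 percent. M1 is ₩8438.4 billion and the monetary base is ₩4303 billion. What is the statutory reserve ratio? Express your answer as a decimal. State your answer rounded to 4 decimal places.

0.2600

Using m = M/MB = 8438.4/4303 ≈ 1.961050. Since m = (1 + c)/(c + rr + e), the denominator satisfies c + rr + e = (1 + c)/m = (1 + 0.51) / 1.961050 ≈ 0.769996.
With c = 0.51 and e = 0, the statutory reserve ratio is 0.769996 − 0.51 − 0 = 0.259996.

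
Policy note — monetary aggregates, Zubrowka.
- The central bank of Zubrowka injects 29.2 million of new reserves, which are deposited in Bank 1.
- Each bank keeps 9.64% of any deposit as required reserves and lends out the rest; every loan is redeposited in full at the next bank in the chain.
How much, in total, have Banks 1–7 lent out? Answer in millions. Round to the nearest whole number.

139 million

Bank i lends (1 − rr)^i of the original deposit: Bank 1 lends 29.2·0.9036 ≈ 26.3851, Bank 2 lends 29.2·0.9036² ≈ 23.8416, and so on.
Summing a geometric series: total = 29.2·[0.9036·(1 − 0.9036^7) / (1 − 0.9036)] ≈ 139.0827 million.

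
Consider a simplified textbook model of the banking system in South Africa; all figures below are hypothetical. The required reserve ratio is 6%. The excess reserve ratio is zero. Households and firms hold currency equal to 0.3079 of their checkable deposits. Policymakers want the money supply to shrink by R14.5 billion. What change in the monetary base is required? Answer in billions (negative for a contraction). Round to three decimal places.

The money multiplier is m = (1 + c) / (rr + c) = (1 + 0.3079) / (0.06 + 0.3079) ≈ 3.555042.
ΔMB = ΔM / m = (−14.5) / 3.555042 ≈ -4.0787 billion.

-4.079 billion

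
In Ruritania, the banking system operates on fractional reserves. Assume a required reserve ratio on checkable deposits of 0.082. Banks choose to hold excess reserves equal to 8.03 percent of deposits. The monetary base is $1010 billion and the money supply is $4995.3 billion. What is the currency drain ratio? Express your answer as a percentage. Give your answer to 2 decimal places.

Using m = M/MB = 4995.3/1010 ≈ 4.945842. From m = (1 + c)/(c + rr + e), rearranging gives 1 + c = m·(c + rr + e), so c·(1 − m) = m·(rr + e) − 1.
Hence c = [m·(rr + e) − 1]/(1 − m) = [4.945842 × (0.082 + 0.0803) − 1] / (1 − 4.945842) ≈ 0.049999.

5.00%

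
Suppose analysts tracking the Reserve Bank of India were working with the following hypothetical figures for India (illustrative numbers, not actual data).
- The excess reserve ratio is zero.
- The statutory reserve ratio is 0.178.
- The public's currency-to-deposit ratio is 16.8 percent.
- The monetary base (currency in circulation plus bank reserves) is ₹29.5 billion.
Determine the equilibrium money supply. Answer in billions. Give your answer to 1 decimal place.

The money multiplier is m = (1 + c) / (rr + c) = (1 + 0.168) / (0.178 + 0.168) ≈ 3.3757.
So M = m × MB = 3.3757 × 29.5 ≈ 99.5832 billion.

₹99.6 billion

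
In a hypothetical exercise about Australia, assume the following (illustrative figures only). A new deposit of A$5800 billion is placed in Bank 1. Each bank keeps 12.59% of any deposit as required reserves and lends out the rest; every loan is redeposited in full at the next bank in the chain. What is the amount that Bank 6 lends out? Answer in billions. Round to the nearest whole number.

A$2587 billion

Each bank lends a fraction (1 − rr) = 0.8741 of the deposit it receives, so Bank 6 receives 5800·0.8741^5 and lends 5800·0.8741^6 ≈ 2586.9898 billion.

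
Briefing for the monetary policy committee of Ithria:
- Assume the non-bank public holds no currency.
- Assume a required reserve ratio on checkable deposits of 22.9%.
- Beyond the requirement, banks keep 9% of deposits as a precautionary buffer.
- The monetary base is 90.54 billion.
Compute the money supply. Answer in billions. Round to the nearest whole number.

The money multiplier is m = 1 / (rr + e) = 1 / (0.229 + 0.09) ≈ 3.1348.
So M = m × MB = 3.1348 × 90.54 ≈ 283.8248 billion.

284 billion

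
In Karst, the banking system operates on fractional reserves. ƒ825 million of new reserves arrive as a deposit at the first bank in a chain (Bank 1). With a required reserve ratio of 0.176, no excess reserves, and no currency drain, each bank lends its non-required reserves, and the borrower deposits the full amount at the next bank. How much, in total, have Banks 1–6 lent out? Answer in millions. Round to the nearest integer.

ƒ2653 million

Bank i lends (1 − rr)^i of the original deposit: Bank 1 lends 825·0.8240 = 679.8000, Bank 2 lends 825·0.8240² = 560.1552, and so on.
Summing a geometric series: total = 825·[0.8240·(1 − 0.8240^6) / (1 − 0.8240)] ≈ 2653.4848 million.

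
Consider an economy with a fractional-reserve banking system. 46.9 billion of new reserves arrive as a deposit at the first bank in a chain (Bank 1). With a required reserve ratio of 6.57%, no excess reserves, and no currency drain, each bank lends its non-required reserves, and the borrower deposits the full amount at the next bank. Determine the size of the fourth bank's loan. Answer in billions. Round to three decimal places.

Each bank lends a fraction (1 − rr) = 0.9343 of the deposit it receives, so Bank 4 receives 46.9·0.9343^3 and lends 46.9·0.9343^4 ≈ 35.7370 billion.

35.737 billion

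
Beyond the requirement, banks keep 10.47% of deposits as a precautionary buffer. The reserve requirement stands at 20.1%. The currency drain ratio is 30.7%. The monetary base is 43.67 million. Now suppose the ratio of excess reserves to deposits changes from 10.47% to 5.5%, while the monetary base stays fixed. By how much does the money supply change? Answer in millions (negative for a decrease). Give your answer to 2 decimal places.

8.22 million

Initially m₁ = (1 + 0.307) / (0.201 + 0.1047 + 0.307) ≈ 2.13318, so M₁ = 2.13318 × 43.67 ≈ 93.156 million.
After the change m₂ = (1 + 0.307) / (0.201 + 0.055 + 0.307) ≈ 2.32149, so M₂ = 2.32149 × 43.67 ≈ 101.3795 million.
ΔM = M₂ − M₁ = 101.3795 − 93.156 = 8.2235 million.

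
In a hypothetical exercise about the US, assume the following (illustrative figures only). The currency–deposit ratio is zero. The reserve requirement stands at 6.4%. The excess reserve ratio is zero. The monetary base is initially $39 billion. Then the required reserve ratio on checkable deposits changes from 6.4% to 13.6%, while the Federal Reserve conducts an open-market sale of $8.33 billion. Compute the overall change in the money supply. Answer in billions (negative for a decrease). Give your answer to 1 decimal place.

Before: m₁ = 1 / (0.064) = 15.6250, MB₁ = 39, so M₁ = 15.6250 × 39 = 609.375 billion.
After: m₂ = 1 / (0.136) ≈ 7.3529, MB₂ = 39 − 8.33 = 30.67, so M₂ = 7.3529 × 30.67 ≈ 225.5134 billion.
ΔM = M₂ − M₁ = 225.5134 − 609.375 = -383.8616 billion.

-383.9 billion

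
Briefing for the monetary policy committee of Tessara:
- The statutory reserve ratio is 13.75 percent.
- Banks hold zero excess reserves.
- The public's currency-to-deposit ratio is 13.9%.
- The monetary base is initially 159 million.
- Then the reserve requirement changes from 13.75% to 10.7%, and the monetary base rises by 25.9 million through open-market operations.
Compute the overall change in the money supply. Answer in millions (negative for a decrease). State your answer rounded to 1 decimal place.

Before: m₁ = (1 + 0.139) / (0.1375 + 0.139) ≈ 4.11935, MB₁ = 159, so M₁ = 4.11935 × 159 ≈ 654.9766 million.
After: m₂ = (1 + 0.139) / (0.107 + 0.139) ≈ 4.63008, MB₂ = 159 + 25.9 = 184.9, so M₂ = 4.63008 × 184.9 ≈ 856.1018 million.
ΔM = M₂ − M₁ = 856.1018 − 654.9766 = 201.1252 million.

201.1 million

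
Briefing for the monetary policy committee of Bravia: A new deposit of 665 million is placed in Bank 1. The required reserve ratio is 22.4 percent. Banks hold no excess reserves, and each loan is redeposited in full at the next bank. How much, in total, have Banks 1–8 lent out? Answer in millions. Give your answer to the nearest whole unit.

Bank i lends (1 − rr)^i of the original deposit: Bank 1 lends 665·0.7760 = 516.0400, Bank 2 lends 665·0.7760² ≈ 400.4470, and so on.
Summing a geometric series: total = 665·[0.7760·(1 − 0.7760^8) / (1 − 0.7760)] ≈ 2000.8292 million.

2001 million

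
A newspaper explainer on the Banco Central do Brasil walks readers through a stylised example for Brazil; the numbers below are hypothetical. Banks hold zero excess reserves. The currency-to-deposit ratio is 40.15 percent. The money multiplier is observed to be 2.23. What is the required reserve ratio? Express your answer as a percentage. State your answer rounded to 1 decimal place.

Using m = 2.23. Since m = (1 + c)/(c + rr + e), the denominator satisfies c + rr + e = (1 + c)/m = (1 + 0.4015) / 2.23 ≈ 0.628475.
With c = 0.4015 and e = 0, the required reserve ratio is 0.628475 − 0.4015 − 0 = 0.226975.

22.7%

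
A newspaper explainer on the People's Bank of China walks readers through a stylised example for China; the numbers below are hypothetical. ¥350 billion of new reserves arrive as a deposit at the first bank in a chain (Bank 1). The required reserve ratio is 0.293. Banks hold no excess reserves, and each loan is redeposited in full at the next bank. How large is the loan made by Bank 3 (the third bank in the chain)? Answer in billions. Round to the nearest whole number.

¥124 billion

Each bank lends a fraction (1 − rr) = 0.7070 of the deposit it receives, so Bank 3 receives 350·0.7070^2 and lends 350·0.7070^3 ≈ 123.6876 billion.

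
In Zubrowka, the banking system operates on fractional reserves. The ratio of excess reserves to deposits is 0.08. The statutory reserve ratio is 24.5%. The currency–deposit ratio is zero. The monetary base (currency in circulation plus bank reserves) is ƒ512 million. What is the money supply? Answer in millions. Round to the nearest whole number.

ƒ1575 million

The money multiplier is m = 1 / (rr + e) = 1 / (0.245 + 0.08) ≈ 3.0769.
So M = m × MB = 3.0769 × 512 = 1575.3728 million.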